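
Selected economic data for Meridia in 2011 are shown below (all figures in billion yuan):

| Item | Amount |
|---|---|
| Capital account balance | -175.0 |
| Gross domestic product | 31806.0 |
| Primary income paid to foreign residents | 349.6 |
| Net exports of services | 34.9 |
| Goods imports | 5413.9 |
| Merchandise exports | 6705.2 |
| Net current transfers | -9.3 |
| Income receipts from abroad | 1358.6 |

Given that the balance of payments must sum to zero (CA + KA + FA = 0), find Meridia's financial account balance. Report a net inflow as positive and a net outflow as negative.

Goods balance = 6705.2 - 5413.9 = 1291.3
Services balance = 34.9
Trade balance (goods + services) = 1291.3 + 34.9 = 1326.2
Net primary income = 1358.6 - 349.6 = 1009.0
Net secondary income = -9.3
Current account = 1326.2 + 1009.0 + (-9.3) = 2325.9
Financial account = -(2325.9 + (-175.0)) = -2150.9

-2150.9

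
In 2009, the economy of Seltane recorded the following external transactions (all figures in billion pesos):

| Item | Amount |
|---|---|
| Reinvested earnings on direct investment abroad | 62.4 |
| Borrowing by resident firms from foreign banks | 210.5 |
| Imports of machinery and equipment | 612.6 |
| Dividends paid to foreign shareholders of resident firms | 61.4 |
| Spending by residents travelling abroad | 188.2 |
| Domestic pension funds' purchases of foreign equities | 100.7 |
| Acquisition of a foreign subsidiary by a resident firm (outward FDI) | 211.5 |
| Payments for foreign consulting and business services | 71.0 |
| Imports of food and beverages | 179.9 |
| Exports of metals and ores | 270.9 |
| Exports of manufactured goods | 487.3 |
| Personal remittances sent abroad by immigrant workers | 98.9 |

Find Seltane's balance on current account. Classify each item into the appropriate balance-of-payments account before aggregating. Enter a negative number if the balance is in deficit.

-391.4

Goods: -179.9 + 487.3 - 612.6 + 270.9 = -34.3
Services: -71.0 - 188.2 = -259.2
Primary income: -61.4 + 62.4 = 1.0
Secondary income: -98.9
Current account = (-34.3) + (-259.2) + 1.0 + (-98.9) = -391.4
(Excluded from the current account — financial account: borrowing by resident firms from foreign banks 210.5, domestic pension funds' purchases of foreign equities 100.7, acquisition of a foreign subsidiary by a resident firm (outward FDI) 211.5.)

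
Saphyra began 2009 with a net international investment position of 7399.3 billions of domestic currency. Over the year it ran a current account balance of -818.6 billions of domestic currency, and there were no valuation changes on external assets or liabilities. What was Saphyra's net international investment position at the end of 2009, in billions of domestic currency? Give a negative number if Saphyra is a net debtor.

With no valuation effects, change in NIIP = current account = -818.6
End-of-year NIIP = 7399.3 + (-818.6) = 6580.7

6580.7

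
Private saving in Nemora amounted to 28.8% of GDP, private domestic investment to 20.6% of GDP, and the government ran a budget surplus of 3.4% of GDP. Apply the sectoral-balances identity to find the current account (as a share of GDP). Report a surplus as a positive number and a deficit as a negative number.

11.6

By the sectoral-balances identity, CA = (S_private - I) + (T - G).
Private balance = 28.8 - 20.6 = 8.2
Government balance (T - G) = 3.4
CA = 8.2 + 3.4 = 11.6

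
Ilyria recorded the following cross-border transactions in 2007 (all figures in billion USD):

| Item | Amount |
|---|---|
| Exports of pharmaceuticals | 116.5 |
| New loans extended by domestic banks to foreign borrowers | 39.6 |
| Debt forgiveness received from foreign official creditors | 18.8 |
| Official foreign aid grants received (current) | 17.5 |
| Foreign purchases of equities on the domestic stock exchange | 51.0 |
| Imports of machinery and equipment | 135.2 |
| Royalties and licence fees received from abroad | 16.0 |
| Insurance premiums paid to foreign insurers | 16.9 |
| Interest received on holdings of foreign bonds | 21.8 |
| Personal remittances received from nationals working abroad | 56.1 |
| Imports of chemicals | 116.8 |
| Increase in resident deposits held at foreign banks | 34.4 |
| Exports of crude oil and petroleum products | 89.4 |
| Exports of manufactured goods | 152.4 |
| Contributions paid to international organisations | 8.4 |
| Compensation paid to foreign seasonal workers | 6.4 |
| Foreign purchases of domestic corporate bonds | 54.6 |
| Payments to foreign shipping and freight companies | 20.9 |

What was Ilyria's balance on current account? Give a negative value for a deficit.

Goods: -116.8 + 116.5 - 135.2 + 152.4 + 89.4 = 106.3
Services: -16.9 + 16.0 - 20.9 = -21.8
Primary income: -6.4 + 21.8 = 15.4
Secondary income: 17.5 + 56.1 - 8.4 = 65.2
Current account = 106.3 + (-21.8) + 15.4 + 65.2 = 165.1
(Excluded from the current account — financial account: new loans extended by domestic banks to foreign borrowers 39.6, foreign purchases of equities on the domestic stock exchange 51.0, increase in resident deposits held at foreign banks 34.4, foreign purchases of domestic corporate bonds 54.6; capital account: debt forgiveness received from foreign official creditors 18.8.)

165.1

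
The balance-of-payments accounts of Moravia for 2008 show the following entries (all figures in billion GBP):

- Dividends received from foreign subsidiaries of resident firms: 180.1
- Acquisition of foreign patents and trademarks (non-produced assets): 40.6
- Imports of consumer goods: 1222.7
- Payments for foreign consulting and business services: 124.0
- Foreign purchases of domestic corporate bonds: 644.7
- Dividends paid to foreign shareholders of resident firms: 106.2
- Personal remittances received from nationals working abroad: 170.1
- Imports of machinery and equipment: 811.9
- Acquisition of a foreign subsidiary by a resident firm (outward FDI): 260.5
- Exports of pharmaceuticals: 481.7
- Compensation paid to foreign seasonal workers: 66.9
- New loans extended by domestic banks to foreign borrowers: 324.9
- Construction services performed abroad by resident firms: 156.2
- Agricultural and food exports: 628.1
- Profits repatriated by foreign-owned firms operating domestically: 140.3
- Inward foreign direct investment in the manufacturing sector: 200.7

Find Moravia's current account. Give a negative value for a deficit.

Goods: -811.9 + 481.7 - 1222.7 + 628.1 = -924.8
Services: -124.0 + 156.2 = 32.2
Primary income: 180.1 - 140.3 - 66.9 - 106.2 = -133.3
Secondary income: 170.1
Current account = (-924.8) + 32.2 + (-133.3) + 170.1 = -855.8
(Excluded from the current account — capital account: acquisition of foreign patents and trademarks (non-produced assets) 40.6; financial account: foreign purchases of domestic corporate bonds 644.7, acquisition of a foreign subsidiary by a resident firm (outward FDI) 260.5, new loans extended by domestic banks to foreign borrowers 324.9, inward foreign direct investment in the manufacturing sector 200.7.)

-855.8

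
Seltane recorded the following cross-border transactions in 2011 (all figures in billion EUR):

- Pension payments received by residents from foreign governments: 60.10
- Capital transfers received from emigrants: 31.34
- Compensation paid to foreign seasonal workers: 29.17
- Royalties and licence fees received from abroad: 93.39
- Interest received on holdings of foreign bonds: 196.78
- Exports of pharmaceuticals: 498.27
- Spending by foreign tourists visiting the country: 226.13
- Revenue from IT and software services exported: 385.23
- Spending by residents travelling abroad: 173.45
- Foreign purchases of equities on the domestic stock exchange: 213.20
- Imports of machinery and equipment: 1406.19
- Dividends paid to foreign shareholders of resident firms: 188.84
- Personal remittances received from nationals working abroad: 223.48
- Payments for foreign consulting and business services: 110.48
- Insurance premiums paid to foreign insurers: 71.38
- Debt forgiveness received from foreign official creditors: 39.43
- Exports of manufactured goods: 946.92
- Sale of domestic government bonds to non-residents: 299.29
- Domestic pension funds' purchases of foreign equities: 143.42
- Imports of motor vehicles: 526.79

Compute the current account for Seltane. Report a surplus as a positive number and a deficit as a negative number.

124.00

Goods: 498.27 - 1406.19 - 526.79 + 946.92 = -487.79
Services: 93.39 - 71.38 + 226.13 - 173.45 - 110.48 + 385.23 = 349.44
Primary income: 196.78 - 29.17 - 188.84 = -21.23
Secondary income: 60.10 + 223.48 = 283.58
Current account = (-487.79) + 349.44 + (-21.23) + 283.58 = 124.00
(Excluded from the current account — capital account: capital transfers received from emigrants 31.34, debt forgiveness received from foreign official creditors 39.43; financial account: foreign purchases of equities on the domestic stock exchange 213.20, sale of domestic government bonds to non-residents 299.29, domestic pension funds' purchases of foreign equities 143.42.)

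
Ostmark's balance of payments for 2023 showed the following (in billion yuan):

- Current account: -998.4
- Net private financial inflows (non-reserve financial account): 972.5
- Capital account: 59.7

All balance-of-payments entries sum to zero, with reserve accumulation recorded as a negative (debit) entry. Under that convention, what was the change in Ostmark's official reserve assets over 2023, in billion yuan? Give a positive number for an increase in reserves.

Official reserve transactions balance = -((-998.4) + 59.7 + 972.5) = -33.8
An accumulation of reserves is recorded as a debit (negative entry), so the change in the stock of reserves is the negative of that balance.
Change in official reserves = -(-33.8) = 33.8

33.8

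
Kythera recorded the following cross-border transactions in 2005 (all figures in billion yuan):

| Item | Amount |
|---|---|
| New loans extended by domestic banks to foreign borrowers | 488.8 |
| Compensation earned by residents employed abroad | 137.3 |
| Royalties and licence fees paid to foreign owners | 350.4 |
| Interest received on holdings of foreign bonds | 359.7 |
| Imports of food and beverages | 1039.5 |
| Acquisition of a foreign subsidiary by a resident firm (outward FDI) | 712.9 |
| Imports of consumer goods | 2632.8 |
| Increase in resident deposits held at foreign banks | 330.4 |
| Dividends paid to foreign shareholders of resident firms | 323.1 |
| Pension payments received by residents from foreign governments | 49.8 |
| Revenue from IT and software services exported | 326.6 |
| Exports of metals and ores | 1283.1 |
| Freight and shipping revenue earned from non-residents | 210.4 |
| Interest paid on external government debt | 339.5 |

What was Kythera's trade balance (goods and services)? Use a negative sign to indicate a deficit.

-2202.6

Goods: -2632.8 - 1039.5 + 1283.1 = -2389.2
Services: 210.4 - 350.4 + 326.6 = 186.6
Trade balance = -2389.2 + 186.6 = -2202.6
(Excluded from the trade balance — financial account: new loans extended by domestic banks to foreign borrowers 488.8, acquisition of a foreign subsidiary by a resident firm (outward FDI) 712.9, increase in resident deposits held at foreign banks 330.4; primary income: compensation earned by residents employed abroad 137.3, interest received on holdings of foreign bonds 359.7, dividends paid to foreign shareholders of resident firms 323.1, interest paid on external government debt 339.5; secondary income: pension payments received by residents from foreign governments 49.8.)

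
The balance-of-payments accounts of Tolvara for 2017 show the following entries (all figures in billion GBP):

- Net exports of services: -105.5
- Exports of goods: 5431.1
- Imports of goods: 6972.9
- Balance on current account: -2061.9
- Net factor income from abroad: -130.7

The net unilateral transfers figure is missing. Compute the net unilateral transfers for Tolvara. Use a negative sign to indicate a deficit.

-283.9

Current account = goods balance + services balance + net primary income + net secondary income
Sum of the known components = -1778.0
Net unilateral transfers = CA - (known components) = -2061.9 - (-1778.0) = -283.9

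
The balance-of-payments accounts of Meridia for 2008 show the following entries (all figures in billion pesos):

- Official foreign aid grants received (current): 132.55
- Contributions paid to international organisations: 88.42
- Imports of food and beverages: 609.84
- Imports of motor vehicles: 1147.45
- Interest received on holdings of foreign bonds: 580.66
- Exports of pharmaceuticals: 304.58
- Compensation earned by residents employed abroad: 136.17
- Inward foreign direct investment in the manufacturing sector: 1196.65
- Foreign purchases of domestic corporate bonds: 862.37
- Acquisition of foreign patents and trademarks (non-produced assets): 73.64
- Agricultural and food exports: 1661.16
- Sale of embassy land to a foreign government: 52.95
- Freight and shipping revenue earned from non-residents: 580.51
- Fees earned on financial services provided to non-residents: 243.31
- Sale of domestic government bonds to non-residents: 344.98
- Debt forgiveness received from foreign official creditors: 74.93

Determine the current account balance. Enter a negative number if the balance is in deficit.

1793.23

Goods: -1147.45 + 304.58 + 1661.16 - 609.84 = 208.45
Services: 580.51 + 243.31 = 823.82
Primary income: 136.17 + 580.66 = 716.83
Secondary income: -88.42 + 132.55 = 44.13
Current account = 208.45 + 823.82 + 716.83 + 44.13 = 1793.23
(Excluded from the current account — financial account: inward foreign direct investment in the manufacturing sector 1196.65, foreign purchases of domestic corporate bonds 862.37, sale of domestic government bonds to non-residents 344.98; capital account: acquisition of foreign patents and trademarks (non-produced assets) 73.64, sale of embassy land to a foreign government 52.95, debt forgiveness received from foreign official creditors 74.93.)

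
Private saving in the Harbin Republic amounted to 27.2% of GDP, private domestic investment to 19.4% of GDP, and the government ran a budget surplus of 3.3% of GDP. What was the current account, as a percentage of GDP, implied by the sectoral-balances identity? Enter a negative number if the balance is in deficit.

11.1

By the sectoral-balances identity, CA = (S_private - I) + (T - G).
Private balance = 27.2 - 19.4 = 7.8
Government balance (T - G) = 3.3
CA = 7.8 + 3.3 = 11.1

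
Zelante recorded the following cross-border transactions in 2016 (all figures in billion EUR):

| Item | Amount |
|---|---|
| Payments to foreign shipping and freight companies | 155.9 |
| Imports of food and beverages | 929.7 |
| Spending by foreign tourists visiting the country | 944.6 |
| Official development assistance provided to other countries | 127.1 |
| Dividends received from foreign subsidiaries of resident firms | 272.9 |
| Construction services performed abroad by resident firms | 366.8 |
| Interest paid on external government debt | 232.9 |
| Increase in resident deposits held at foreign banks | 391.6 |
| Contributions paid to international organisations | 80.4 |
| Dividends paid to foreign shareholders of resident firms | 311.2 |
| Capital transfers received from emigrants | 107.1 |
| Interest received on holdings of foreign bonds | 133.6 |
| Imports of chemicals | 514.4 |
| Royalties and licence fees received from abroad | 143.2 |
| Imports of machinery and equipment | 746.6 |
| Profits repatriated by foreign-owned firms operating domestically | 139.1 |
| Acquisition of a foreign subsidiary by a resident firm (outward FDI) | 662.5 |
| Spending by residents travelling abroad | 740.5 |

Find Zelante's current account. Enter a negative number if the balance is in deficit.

Goods: -514.4 - 929.7 - 746.6 = -2190.7
Services: 366.8 - 155.9 + 944.6 + 143.2 - 740.5 = 558.2
Primary income: 133.6 + 272.9 - 311.2 - 139.1 - 232.9 = -276.7
Secondary income: -127.1 - 80.4 = -207.5
Current account = (-2190.7) + 558.2 + (-276.7) + (-207.5) = -2116.7
(Excluded from the current account — financial account: increase in resident deposits held at foreign banks 391.6, acquisition of a foreign subsidiary by a resident firm (outward FDI) 662.5; capital account: capital transfers received from emigrants 107.1.)

-2116.7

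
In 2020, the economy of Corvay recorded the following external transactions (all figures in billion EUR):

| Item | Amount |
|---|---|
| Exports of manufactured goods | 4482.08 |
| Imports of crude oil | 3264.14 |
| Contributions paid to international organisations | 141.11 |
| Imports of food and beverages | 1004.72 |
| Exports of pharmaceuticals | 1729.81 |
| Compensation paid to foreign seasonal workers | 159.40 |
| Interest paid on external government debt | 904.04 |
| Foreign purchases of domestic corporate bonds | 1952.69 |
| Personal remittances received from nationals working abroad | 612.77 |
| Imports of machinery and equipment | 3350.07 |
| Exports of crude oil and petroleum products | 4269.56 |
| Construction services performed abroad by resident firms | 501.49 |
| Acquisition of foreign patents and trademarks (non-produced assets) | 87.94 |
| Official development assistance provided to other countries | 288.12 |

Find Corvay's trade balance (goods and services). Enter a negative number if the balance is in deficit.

Goods: -3350.07 + 1729.81 + 4269.56 + 4482.08 - 1004.72 - 3264.14 = 2862.52
Services: 501.49
Trade balance = 2862.52 + 501.49 = 3364.01
(Excluded from the trade balance — secondary income: contributions paid to international organisations 141.11, personal remittances received from nationals working abroad 612.77, official development assistance provided to other countries 288.12; primary income: compensation paid to foreign seasonal workers 159.40, interest paid on external government debt 904.04; financial account: foreign purchases of domestic corporate bonds 1952.69; capital account: acquisition of foreign patents and trademarks (non-produced assets) 87.94.)

3364.01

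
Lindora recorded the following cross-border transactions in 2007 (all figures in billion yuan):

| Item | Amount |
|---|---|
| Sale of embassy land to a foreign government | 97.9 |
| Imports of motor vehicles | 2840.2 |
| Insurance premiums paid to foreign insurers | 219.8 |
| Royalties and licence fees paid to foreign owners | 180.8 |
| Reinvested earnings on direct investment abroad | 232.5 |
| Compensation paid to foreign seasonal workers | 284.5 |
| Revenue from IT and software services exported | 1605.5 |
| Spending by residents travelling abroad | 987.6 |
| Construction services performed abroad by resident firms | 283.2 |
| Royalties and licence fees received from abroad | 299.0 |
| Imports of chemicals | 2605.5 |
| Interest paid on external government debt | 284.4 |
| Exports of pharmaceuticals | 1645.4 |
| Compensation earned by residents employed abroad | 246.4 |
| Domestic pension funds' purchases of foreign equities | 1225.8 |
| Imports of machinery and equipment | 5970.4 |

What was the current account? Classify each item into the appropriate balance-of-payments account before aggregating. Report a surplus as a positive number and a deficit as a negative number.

-9061.2

Goods: -5970.4 - 2605.5 + 1645.4 - 2840.2 = -9770.7
Services: -219.8 + 299.0 - 180.8 + 1605.5 + 283.2 - 987.6 = 799.5
Primary income: 246.4 - 284.4 + 232.5 - 284.5 = -90.0
Current account = (-9770.7) + 799.5 + (-90.0) = -9061.2
(Excluded from the current account — capital account: sale of embassy land to a foreign government 97.9; financial account: domestic pension funds' purchases of foreign equities 1225.8.)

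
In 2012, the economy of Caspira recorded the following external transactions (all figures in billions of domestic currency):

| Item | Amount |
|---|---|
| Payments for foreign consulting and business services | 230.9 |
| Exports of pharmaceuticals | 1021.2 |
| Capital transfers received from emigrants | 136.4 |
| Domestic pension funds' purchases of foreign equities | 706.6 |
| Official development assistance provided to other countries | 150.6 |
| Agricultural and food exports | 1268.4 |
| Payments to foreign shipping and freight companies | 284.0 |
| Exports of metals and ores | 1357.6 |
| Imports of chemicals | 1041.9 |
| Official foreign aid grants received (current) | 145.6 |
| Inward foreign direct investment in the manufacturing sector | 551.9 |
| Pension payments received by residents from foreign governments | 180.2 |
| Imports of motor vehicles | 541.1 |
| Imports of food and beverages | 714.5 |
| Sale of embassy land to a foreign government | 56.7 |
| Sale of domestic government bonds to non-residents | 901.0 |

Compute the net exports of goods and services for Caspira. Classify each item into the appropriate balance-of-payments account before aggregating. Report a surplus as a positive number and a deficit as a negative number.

Goods: 1357.6 - 1041.9 + 1021.2 - 714.5 + 1268.4 - 541.1 = 1349.7
Services: -284.0 - 230.9 = -514.9
Trade balance = 1349.7 + (-514.9) = 834.8
(Excluded from the trade balance — capital account: capital transfers received from emigrants 136.4, sale of embassy land to a foreign government 56.7; financial account: domestic pension funds' purchases of foreign equities 706.6, inward foreign direct investment in the manufacturing sector 551.9, sale of domestic government bonds to non-residents 901.0; secondary income: official development assistance provided to other countries 150.6, official foreign aid grants received (current) 145.6, pension payments received by residents from foreign governments 180.2.)

834.8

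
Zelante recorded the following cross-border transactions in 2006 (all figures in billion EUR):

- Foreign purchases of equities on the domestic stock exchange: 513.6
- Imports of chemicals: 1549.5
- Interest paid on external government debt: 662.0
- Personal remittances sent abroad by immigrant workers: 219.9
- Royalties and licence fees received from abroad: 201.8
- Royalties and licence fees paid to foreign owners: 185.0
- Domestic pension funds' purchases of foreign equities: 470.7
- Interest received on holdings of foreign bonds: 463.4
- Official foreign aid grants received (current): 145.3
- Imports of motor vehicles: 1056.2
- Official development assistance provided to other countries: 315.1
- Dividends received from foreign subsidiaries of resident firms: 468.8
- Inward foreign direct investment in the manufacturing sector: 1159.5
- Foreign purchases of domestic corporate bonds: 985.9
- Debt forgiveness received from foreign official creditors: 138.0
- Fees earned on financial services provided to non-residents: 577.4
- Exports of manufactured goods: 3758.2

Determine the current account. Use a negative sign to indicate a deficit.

Goods: -1056.2 - 1549.5 + 3758.2 = 1152.5
Services: -185.0 + 201.8 + 577.4 = 594.2
Primary income: -662.0 + 463.4 + 468.8 = 270.2
Secondary income: -315.1 + 145.3 - 219.9 = -389.7
Current account = 1152.5 + 594.2 + 270.2 + (-389.7) = 1627.2
(Excluded from the current account — financial account: foreign purchases of equities on the domestic stock exchange 513.6, domestic pension funds' purchases of foreign equities 470.7, inward foreign direct investment in the manufacturing sector 1159.5, foreign purchases of domestic corporate bonds 985.9; capital account: debt forgiveness received from foreign official creditors 138.0.)

1627.2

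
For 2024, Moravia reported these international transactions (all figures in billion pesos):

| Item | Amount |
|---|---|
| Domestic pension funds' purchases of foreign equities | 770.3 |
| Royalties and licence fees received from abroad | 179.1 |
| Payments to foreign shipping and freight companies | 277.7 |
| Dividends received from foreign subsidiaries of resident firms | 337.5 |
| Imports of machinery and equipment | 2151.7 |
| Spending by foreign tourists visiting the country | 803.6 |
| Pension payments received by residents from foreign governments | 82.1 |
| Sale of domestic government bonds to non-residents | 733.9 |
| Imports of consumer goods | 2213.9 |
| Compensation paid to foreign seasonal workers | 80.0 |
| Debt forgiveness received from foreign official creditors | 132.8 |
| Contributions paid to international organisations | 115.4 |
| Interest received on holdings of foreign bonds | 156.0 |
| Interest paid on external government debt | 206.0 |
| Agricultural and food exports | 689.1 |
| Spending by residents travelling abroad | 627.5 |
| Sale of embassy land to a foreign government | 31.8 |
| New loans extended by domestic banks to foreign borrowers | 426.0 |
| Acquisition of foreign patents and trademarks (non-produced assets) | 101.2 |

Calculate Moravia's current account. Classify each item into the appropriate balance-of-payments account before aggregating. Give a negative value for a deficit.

Goods: -2151.7 - 2213.9 + 689.1 = -3676.5
Services: -277.7 + 803.6 + 179.1 - 627.5 = 77.5
Primary income: 156.0 + 337.5 - 206.0 - 80.0 = 207.5
Secondary income: 82.1 - 115.4 = -33.3
Current account = (-3676.5) + 77.5 + 207.5 + (-33.3) = -3424.8
(Excluded from the current account — financial account: domestic pension funds' purchases of foreign equities 770.3, sale of domestic government bonds to non-residents 733.9, new loans extended by domestic banks to foreign borrowers 426.0; capital account: debt forgiveness received from foreign official creditors 132.8, sale of embassy land to a foreign government 31.8, acquisition of foreign patents and trademarks (non-produced assets) 101.2.)

-3424.8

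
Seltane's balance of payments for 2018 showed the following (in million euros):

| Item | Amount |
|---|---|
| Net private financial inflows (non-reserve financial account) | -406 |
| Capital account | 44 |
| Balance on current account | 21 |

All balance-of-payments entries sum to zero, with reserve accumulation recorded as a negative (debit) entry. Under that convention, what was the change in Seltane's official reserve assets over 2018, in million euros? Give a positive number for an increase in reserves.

-341

Official reserve transactions balance = -(21 + 44 + (-406)) = 341
An accumulation of reserves is recorded as a debit (negative entry), so the change in the stock of reserves is the negative of that balance.
Change in official reserves = -(341) = -341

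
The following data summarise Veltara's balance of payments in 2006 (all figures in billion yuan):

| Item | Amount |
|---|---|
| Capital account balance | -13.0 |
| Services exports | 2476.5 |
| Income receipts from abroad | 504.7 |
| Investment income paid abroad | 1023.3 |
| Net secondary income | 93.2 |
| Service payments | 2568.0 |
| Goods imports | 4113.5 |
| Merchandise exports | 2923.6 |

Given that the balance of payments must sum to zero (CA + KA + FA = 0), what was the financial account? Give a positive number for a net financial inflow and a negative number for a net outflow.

Goods balance = 2923.6 - 4113.5 = -1189.9
Services balance = 2476.5 - 2568.0 = -91.5
Trade balance (goods + services) = -1189.9 + (-91.5) = -1281.4
Net primary income = 504.7 - 1023.3 = -518.6
Net secondary income = 93.2
Current account = -1281.4 + (-518.6) + 93.2 = -1706.8
Financial account = -(-1706.8 + (-13.0)) = 1719.8

1719.8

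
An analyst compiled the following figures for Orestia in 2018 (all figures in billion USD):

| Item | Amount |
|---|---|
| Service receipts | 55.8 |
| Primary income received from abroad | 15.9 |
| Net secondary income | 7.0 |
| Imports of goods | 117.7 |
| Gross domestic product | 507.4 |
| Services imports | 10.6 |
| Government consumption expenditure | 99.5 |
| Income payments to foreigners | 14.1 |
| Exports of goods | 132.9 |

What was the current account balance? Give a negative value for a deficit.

Goods balance = 132.9 - 117.7 = 15.2
Services balance = 55.8 - 10.6 = 45.2
Trade balance (goods + services) = 15.2 + 45.2 = 60.4
Net primary income = 15.9 - 14.1 = 1.8
Net secondary income = 7.0
Current account = 60.4 + 1.8 + 7.0 = 69.2

69.2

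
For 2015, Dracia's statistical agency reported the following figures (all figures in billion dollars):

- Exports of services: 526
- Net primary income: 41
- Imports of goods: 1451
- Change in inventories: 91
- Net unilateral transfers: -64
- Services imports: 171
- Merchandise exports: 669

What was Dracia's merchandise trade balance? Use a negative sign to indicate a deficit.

-782

Goods balance = 669 - 1451 = -782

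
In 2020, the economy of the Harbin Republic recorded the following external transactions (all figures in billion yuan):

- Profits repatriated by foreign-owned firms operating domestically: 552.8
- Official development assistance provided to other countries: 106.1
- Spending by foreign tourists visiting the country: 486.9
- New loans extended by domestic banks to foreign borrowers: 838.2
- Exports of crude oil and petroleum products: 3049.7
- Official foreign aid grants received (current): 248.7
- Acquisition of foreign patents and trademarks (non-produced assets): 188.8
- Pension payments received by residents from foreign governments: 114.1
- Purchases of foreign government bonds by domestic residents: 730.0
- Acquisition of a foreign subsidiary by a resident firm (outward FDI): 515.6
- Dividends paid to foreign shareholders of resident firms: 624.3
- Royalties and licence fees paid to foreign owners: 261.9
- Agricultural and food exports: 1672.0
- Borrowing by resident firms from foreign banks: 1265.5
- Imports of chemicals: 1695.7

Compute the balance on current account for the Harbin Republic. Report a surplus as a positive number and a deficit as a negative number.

Goods: 1672.0 + 3049.7 - 1695.7 = 3026.0
Services: 486.9 - 261.9 = 225.0
Primary income: -552.8 - 624.3 = -1177.1
Secondary income: -106.1 + 114.1 + 248.7 = 256.7
Current account = 3026.0 + 225.0 + (-1177.1) + 256.7 = 2330.6
(Excluded from the current account — financial account: new loans extended by domestic banks to foreign borrowers 838.2, purchases of foreign government bonds by domestic residents 730.0, acquisition of a foreign subsidiary by a resident firm (outward FDI) 515.6, borrowing by resident firms from foreign banks 1265.5; capital account: acquisition of foreign patents and trademarks (non-produced assets) 188.8.)

2330.6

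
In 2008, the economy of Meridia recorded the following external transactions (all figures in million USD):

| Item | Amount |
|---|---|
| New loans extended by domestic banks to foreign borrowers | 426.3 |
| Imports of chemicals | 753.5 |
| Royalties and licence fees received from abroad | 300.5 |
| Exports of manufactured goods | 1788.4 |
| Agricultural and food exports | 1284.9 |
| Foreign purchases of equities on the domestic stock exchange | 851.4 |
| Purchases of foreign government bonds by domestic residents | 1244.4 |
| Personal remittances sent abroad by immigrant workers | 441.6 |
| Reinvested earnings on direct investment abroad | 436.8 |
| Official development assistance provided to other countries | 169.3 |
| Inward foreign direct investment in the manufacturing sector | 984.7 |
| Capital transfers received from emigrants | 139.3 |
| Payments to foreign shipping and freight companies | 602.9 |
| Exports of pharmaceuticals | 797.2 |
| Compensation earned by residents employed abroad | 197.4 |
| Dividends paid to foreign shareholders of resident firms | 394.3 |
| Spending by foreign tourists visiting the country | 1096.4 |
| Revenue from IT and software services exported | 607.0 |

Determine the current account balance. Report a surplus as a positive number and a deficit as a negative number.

Goods: -753.5 + 1788.4 + 1284.9 + 797.2 = 3117.0
Services: -602.9 + 300.5 + 607.0 + 1096.4 = 1401.0
Primary income: -394.3 + 197.4 + 436.8 = 239.9
Secondary income: -169.3 - 441.6 = -610.9
Current account = 3117.0 + 1401.0 + 239.9 + (-610.9) = 4147.0
(Excluded from the current account — financial account: new loans extended by domestic banks to foreign borrowers 426.3, foreign purchases of equities on the domestic stock exchange 851.4, purchases of foreign government bonds by domestic residents 1244.4, inward foreign direct investment in the manufacturing sector 984.7; capital account: capital transfers received from emigrants 139.3.)

4147.0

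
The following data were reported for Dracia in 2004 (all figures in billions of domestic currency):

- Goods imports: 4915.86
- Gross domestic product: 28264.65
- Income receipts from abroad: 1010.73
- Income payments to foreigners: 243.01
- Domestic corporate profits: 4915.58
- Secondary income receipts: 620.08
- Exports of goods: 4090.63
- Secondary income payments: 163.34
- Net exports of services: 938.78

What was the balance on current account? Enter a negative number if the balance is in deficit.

1338.01

Goods balance = 4090.63 - 4915.86 = -825.23
Services balance = 938.78
Trade balance (goods + services) = -825.23 + 938.78 = 113.55
Net primary income = 1010.73 - 243.01 = 767.72
Net secondary income = 620.08 - 163.34 = 456.74
Current account = 113.55 + 767.72 + 456.74 = 1338.01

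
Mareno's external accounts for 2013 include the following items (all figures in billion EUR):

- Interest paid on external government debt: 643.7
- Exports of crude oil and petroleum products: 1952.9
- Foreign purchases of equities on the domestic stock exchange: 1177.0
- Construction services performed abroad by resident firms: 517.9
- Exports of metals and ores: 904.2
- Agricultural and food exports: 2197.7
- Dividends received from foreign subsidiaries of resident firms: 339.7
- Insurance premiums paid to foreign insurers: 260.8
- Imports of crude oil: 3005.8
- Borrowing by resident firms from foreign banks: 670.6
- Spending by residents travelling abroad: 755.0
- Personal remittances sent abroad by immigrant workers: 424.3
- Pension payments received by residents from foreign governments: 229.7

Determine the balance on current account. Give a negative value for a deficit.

1052.5

Goods: 1952.9 - 3005.8 + 904.2 + 2197.7 = 2049.0
Services: 517.9 - 755.0 - 260.8 = -497.9
Primary income: 339.7 - 643.7 = -304.0
Secondary income: -424.3 + 229.7 = -194.6
Current account = 2049.0 + (-497.9) + (-304.0) + (-194.6) = 1052.5
(Excluded from the current account — financial account: foreign purchases of equities on the domestic stock exchange 1177.0, borrowing by resident firms from foreign banks 670.6.)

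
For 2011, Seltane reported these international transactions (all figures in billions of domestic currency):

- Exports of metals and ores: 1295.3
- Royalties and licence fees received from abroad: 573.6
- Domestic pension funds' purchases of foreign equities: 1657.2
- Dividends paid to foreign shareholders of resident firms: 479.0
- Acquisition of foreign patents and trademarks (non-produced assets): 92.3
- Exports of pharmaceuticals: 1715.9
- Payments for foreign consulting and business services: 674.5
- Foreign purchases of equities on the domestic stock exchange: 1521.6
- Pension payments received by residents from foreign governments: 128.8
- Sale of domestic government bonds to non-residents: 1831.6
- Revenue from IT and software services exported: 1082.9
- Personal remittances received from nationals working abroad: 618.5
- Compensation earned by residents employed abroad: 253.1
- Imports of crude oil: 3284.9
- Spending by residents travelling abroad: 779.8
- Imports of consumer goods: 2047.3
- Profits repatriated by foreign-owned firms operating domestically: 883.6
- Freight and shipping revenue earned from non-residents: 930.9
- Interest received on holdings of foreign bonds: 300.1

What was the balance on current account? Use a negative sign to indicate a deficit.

Goods: 1715.9 + 1295.3 - 2047.3 - 3284.9 = -2321.0
Services: -779.8 + 930.9 - 674.5 + 573.6 + 1082.9 = 1133.1
Primary income: 300.1 - 883.6 - 479.0 + 253.1 = -809.4
Secondary income: 128.8 + 618.5 = 747.3
Current account = (-2321.0) + 1133.1 + (-809.4) + 747.3 = -1250.0
(Excluded from the current account — financial account: domestic pension funds' purchases of foreign equities 1657.2, foreign purchases of equities on the domestic stock exchange 1521.6, sale of domestic government bonds to non-residents 1831.6; capital account: acquisition of foreign patents and trademarks (non-produced assets) 92.3.)

-1250.0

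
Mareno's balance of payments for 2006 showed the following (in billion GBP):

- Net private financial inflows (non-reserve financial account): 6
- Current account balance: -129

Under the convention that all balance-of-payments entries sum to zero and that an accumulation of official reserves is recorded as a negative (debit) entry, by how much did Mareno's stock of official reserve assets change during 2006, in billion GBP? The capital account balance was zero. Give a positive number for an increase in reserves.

Official reserve transactions balance = -((-129) + 6) = 123
An accumulation of reserves is recorded as a debit (negative entry), so the change in the stock of reserves is the negative of that balance.
Change in official reserves = -(123) = -123

-123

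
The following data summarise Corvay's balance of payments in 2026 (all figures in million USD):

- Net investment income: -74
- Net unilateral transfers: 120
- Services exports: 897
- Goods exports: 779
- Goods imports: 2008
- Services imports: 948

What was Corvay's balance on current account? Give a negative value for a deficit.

-1234

Goods balance = 779 - 2008 = -1229
Services balance = 897 - 948 = -51
Trade balance (goods + services) = -1229 + (-51) = -1280
Net primary income = -74
Net secondary income = 120
Current account = -1280 + (-74) + 120 = -1234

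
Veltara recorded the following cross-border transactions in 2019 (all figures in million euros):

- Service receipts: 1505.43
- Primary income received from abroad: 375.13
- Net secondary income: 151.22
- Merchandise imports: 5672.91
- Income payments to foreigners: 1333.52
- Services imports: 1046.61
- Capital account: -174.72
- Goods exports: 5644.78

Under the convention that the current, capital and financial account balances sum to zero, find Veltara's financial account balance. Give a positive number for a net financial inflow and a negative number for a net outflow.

551.20

Goods balance = 5644.78 - 5672.91 = -28.13
Services balance = 1505.43 - 1046.61 = 458.82
Trade balance (goods + services) = -28.13 + 458.82 = 430.69
Net primary income = 375.13 - 1333.52 = -958.39
Net secondary income = 151.22
Current account = 430.69 + (-958.39) + 151.22 = -376.48
Financial account = -(-376.48 + (-174.72)) = 551.20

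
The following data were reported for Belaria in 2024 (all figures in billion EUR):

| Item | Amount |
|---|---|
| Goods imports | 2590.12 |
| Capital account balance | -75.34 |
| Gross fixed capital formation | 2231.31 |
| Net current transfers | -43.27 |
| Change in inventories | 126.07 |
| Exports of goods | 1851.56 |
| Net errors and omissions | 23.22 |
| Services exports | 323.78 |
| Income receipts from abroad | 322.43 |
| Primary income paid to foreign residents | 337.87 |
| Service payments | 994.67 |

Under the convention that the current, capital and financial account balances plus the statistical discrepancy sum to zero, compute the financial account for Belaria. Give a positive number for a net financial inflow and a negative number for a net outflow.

1520.28

Goods balance = 1851.56 - 2590.12 = -738.56
Services balance = 323.78 - 994.67 = -670.89
Trade balance (goods + services) = -738.56 + (-670.89) = -1409.45
Net primary income = 322.43 - 337.87 = -15.44
Net secondary income = -43.27
Current account = -1409.45 + (-15.44) + (-43.27) = -1468.16
Financial account = -(-1468.16 + (-75.34) + 23.22) = 1520.28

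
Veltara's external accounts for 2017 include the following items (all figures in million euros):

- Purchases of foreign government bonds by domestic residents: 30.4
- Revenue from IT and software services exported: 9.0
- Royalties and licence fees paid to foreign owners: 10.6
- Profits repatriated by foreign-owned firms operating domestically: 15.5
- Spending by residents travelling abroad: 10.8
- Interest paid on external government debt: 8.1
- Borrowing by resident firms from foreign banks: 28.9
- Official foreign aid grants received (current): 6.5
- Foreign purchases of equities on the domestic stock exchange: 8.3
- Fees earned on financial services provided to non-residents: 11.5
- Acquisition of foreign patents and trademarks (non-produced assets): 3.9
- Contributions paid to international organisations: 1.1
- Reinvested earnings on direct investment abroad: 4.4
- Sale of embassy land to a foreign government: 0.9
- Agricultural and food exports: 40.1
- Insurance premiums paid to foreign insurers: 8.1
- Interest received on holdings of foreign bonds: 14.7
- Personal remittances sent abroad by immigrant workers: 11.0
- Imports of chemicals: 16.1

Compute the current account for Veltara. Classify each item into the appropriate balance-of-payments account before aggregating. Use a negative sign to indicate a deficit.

4.9

Goods: 40.1 - 16.1 = 24.0
Services: -10.8 - 10.6 + 11.5 - 8.1 + 9.0 = -9.0
Primary income: 14.7 - 15.5 + 4.4 - 8.1 = -4.5
Secondary income: -1.1 + 6.5 - 11.0 = -5.6
Current account = 24.0 + (-9.0) + (-4.5) + (-5.6) = 4.9
(Excluded from the current account — financial account: purchases of foreign government bonds by domestic residents 30.4, borrowing by resident firms from foreign banks 28.9, foreign purchases of equities on the domestic stock exchange 8.3; capital account: acquisition of foreign patents and trademarks (non-produced assets) 3.9, sale of embassy land to a foreign government 0.9.)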